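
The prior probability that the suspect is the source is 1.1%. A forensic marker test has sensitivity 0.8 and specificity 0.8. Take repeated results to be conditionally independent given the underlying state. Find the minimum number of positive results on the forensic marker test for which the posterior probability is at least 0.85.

Prior odds: 0.011 ÷ 0.989 = 11/989.
False-positive rate = 1 − 0.8 = 0.2; likelihood ratio of a positive = 0.8/0.2 = 4.
Target odds: 0.85 ÷ 0.15 = 17/3.
Require 4ⁿ ≥ 17/3 ÷ (11/989) = 16813/33.
4⁴ = 256 falls short of 16813/33 but 4⁵ = 1024 reaches it, so n = 5.

5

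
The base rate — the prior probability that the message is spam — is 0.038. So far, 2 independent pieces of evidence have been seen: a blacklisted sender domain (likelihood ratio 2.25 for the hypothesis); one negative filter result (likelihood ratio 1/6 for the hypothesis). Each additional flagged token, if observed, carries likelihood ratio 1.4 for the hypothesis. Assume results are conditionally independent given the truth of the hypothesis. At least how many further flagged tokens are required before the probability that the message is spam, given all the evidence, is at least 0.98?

25

Prior odds = 0.038/0.962 = 19/481.
Combined Bayes factor of the evidence already in hand = 2.25 × (1/6) = 0.375.
Odds after that evidence = (19/481) × 0.375 = 57/3848.
Target odds = 0.98/0.02 = 49.
Need 1.4ⁿ ≥ 49 ÷ (57/3848) = 188552/57.
1.4²⁴ ≈3214.2 falls short of 188552/57 but 1.4²⁵ ≈4499.88 reaches it, so n = 25.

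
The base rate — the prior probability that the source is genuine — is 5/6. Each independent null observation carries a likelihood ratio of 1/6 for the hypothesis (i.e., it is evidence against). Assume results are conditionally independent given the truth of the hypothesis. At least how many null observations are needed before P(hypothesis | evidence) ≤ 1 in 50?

Prior odds = (5/6)/(1/6) = 5.
Likelihood ratio per null observation = 1/6.
Target odds: 0.02 ÷ 0.98 = 1/49.
Need 5 × (1/6)ⁿ ≤ 1/49, i.e. (1/6)ⁿ ≤ 1/245.
(1/6)³ = 1/216 is still above 1/245 but (1/6)⁴ = 1/1296 is at or below it, so n = 4.

4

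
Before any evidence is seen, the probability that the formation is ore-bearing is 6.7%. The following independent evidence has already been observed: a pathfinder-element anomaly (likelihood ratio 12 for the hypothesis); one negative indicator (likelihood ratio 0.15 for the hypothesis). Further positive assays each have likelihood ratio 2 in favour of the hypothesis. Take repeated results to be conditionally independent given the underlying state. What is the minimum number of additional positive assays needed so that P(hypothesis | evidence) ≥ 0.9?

Prior odds = 0.067/0.933 = 67/933.
Combined Bayes factor of the evidence already in hand = 12 × 0.15 = 1.8.
Odds after that evidence = (67/933) × 1.8 = 201/1555.
Target odds = 0.9/0.1 = 9.
Need 2ⁿ ≥ 9 ÷ (201/1555) = 4665/67.
2⁶ = 64 falls short of 4665/67 but 2⁷ = 128 reaches it, so n = 7.

7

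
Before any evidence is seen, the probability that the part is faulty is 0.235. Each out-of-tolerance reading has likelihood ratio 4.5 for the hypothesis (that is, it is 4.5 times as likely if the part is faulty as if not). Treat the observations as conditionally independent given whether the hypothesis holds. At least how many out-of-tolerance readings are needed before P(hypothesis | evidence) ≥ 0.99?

Prior odds = 0.235/0.765 = 47/153.
Likelihood ratio per out-of-tolerance reading = 4.5.
Target odds: 0.99 ÷ 0.01 = 99.
Need (47/153) × 4.5ⁿ ≥ 99, i.e. 4.5ⁿ ≥ 15147/47.
4.5³ = 91.125 falls short of 15147/47 but 4.5⁴ = 410.0625 reaches it, so n = 4.

4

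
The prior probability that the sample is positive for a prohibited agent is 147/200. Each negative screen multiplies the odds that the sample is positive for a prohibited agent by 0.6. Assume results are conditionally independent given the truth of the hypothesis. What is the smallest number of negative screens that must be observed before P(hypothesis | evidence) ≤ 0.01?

11

Prior odds = 0.735/0.265 = 147/53.
Likelihood ratio per negative screen = 0.6.
Target odds: 0.01 ÷ 0.99 = 1/99.
Require 0.6ⁿ ≤ 1/99 ÷ (147/53) = 53/14553.
0.6¹⁰ = 59049/9765625 is still above 53/14553 but 0.6¹¹ = 177147/48828125 is at or below it, so n = 11.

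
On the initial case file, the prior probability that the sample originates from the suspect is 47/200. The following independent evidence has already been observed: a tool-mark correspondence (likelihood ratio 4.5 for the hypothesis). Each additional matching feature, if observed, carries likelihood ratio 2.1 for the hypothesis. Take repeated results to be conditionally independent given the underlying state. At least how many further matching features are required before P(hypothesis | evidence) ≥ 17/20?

2

Prior odds = 0.235/0.765 = 47/153.
Bayes factor of the evidence already in hand = 4.5.
Odds after that evidence = (47/153) × 4.5 = 47/34.
Target odds = 0.85/0.15 = 17/3.
Need 2.1ⁿ ≥ 17/3 ÷ (47/34) = 578/141.
2.1¹ = 2.1 falls short of 578/141 but 2.1² = 4.41 reaches it, so n = 2.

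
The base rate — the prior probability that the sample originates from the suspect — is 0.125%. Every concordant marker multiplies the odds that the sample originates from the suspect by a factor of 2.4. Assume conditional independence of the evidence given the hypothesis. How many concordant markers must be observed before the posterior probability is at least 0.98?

13

Prior odds = 0.00125/0.99875 = 1/799.
Likelihood ratio per concordant marker = 2.4.
Target posterior odds = 0.98/0.02 = 49.
Require 2.4ⁿ ≥ 49 ÷ (1/799) = 39151.
2.4¹² ≈36520.3 falls short of 39151 but 2.4¹³ ≈87648.8 reaches it, so n = 13.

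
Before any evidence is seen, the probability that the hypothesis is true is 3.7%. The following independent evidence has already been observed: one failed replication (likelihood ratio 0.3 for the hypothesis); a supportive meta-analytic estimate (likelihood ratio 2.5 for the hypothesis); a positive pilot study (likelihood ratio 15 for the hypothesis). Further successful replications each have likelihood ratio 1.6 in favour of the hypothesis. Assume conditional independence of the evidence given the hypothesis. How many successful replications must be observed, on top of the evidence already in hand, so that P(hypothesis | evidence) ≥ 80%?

5

Prior odds = 0.037/0.963 = 37/963.
Combined Bayes factor of the evidence already in hand = 0.3 × 2.5 × 15 = 11.25.
Odds after that evidence = (37/963) × 11.25 = 185/428.
Target odds = 0.8/0.2 = 4.
Need 1.6ⁿ ≥ 4 ÷ (185/428) = 1712/185.
1.6⁴ = 6.5536 falls short of 1712/185 but 1.6⁵ = 10.48576 reaches it, so n = 5.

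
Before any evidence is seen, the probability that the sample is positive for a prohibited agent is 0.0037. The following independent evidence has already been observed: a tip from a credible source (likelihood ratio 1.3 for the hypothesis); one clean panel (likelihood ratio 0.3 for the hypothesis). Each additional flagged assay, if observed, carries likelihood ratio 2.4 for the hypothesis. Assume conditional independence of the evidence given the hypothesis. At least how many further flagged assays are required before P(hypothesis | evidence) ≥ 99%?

13

Prior odds = 0.0037/0.9963 = 37/9963.
Combined Bayes factor of the evidence already in hand = 1.3 × 0.3 = 0.39.
Odds after that evidence = (37/9963) × 0.39 = 481/332100.
Target odds = 0.99/0.01 = 99.
Need 2.4ⁿ ≥ 99 ÷ (481/332100) = 32877900/481.
2.4¹² ≈36520.3 falls short of 32877900/481 but 2.4¹³ ≈87648.8 reaches it, so n = 13.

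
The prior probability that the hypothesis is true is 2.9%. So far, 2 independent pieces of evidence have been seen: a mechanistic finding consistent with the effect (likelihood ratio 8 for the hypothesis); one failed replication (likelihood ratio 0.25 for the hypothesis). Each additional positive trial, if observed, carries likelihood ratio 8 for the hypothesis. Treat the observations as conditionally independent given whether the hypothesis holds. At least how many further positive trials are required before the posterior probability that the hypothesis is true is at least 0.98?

Prior odds = 0.029/0.971 = 29/971.
Combined Bayes factor of the evidence already in hand = 8 × 0.25 = 2.
Odds after that evidence = (29/971) × 2 = 58/971.
Target odds = 0.98/0.02 = 49.
Need 8ⁿ ≥ 49 ÷ (58/971) = 47579/58.
8³ = 512 falls short of 47579/58 but 8⁴ = 4096 reaches it, so n = 4.

4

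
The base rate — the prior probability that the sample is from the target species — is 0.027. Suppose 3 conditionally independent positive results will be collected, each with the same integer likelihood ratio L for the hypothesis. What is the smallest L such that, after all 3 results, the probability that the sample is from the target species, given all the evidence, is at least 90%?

Prior odds = 0.027/0.973 = 27/973.
Target odds = 0.9/0.1 = 9.
Need L³ ≥ 9 ÷ (27/973) = 973/3.
6³ = 216 < 973/3 ≤ 343 = 7³, so L = 7.

7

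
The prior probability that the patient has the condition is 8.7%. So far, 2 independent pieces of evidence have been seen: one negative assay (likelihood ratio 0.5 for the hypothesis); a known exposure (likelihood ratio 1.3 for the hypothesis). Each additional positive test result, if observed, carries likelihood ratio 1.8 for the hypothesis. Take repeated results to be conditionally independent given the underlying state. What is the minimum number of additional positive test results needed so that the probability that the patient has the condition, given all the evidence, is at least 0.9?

9

Prior odds = 0.087/0.913 = 87/913.
Combined Bayes factor of the evidence already in hand = 0.5 × 1.3 = 0.65.
Odds after that evidence = (87/913) × 0.65 = 1131/18260.
Target odds = 0.9/0.1 = 9.
Need 1.8ⁿ ≥ 9 ÷ (1131/18260) = 54780/377.
1.8⁸ = 43046721/390625 falls short of 54780/377 but 1.8⁹ = 387420489/1953125 reaches it, so n = 9.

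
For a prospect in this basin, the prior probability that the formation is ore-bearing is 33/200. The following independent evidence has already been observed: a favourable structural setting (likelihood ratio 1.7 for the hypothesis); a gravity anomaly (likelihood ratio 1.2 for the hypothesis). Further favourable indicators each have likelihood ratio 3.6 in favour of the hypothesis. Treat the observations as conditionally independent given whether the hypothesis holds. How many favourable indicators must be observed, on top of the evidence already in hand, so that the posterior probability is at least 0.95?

4

Prior odds = 0.165/0.835 = 33/167.
Combined Bayes factor of the evidence already in hand = 1.7 × 1.2 = 2.04.
Odds after that evidence = (33/167) × 2.04 = 1683/4175.
Target odds = 0.95/0.05 = 19.
Need 3.6ⁿ ≥ 19 ÷ (1683/4175) = 79325/1683.
3.6³ = 46.656 falls short of 79325/1683 but 3.6⁴ = 167.9616 reaches it, so n = 4.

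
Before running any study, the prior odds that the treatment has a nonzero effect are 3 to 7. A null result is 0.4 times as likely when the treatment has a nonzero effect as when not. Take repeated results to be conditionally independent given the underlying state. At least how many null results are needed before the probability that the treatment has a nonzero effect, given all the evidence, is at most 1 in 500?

Prior odds = 3/7.
Likelihood ratio per null result = 0.4.
Target posterior odds = 0.002/0.998 = 1/499.
Need (3/7) × 0.4ⁿ ≤ 1/499, i.e. 0.4ⁿ ≤ 7/1497.
0.4⁵ = 0.01024 is still above 7/1497 but 0.4⁶ = 64/15625 is at or below it, so n = 6.

6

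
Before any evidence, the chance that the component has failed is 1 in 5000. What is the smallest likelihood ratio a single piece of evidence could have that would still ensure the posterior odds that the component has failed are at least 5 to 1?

Prior odds = 0.0002/0.9998 = 1/4999.
Target odds = 5.
Required Bayes factor = 5 ÷ (1/4999) = 24995.

24995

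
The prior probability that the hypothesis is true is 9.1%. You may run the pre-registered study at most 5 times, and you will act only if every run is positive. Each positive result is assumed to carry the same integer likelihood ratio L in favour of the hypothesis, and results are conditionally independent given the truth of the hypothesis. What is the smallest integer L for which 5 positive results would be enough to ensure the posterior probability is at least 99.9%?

7

Prior odds = 0.091/0.909 = 91/909.
Target odds = 0.999/0.001 = 999.
Need L⁵ ≥ 999 ÷ (91/909) = 908091/91.
6⁵ = 7776 < 908091/91 ≤ 16807 = 7⁵, so L = 7.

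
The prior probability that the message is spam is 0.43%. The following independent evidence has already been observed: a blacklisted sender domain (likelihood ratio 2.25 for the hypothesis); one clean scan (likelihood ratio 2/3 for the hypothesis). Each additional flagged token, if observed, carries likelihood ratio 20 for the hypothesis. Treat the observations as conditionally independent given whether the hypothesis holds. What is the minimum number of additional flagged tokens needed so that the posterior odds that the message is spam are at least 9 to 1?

3

Prior odds = 0.0043/0.9957 = 43/9957.
Combined Bayes factor of the evidence already in hand = 2.25 × (2/3) = 1.5.
Odds after that evidence = (43/9957) × 1.5 = 43/6638.
Target odds = 9.
Need 20ⁿ ≥ 9 ÷ (43/6638) = 59742/43.
20² = 400 falls short of 59742/43 but 20³ = 8000 reaches it, so n = 3.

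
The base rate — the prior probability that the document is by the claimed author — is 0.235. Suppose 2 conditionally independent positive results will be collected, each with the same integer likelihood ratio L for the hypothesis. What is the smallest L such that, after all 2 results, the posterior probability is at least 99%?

18

Prior odds = 0.235/0.765 = 47/153.
Target odds = 0.99/0.01 = 99.
Need L² ≥ 99 ÷ (47/153) = 15147/47.
17² = 289 < 15147/47 ≤ 324 = 18², so L = 18.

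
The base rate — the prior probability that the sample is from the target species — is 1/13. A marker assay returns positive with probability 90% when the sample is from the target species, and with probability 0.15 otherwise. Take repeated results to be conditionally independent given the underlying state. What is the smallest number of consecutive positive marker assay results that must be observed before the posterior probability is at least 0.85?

Prior odds: (1/13) ÷ (12/13) = 1/12.
Likelihood ratio of a positive result = 0.9/0.15 = 6.
Target posterior odds = 0.85/0.15 = 17/3.
Need (1/12) × 6ⁿ ≥ 17/3, i.e. 6ⁿ ≥ 68.
6² = 36 falls short of 68 but 6³ = 216 reaches it, so n = 3.

3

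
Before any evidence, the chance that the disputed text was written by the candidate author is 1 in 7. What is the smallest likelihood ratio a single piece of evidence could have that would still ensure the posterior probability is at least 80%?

24

Prior odds = (1/7)/(6/7) = 1/6.
Target odds = 0.8/0.2 = 4.
Required Bayes factor = 4 ÷ (1/6) = 24.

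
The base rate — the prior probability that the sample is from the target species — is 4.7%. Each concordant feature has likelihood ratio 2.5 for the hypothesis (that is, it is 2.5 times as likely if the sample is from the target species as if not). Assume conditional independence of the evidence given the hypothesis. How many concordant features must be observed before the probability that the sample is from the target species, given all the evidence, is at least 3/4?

Prior odds: 0.047 ÷ 0.953 = 47/953.
Likelihood ratio per concordant feature = 2.5.
Target odds: 0.75 ÷ 0.25 = 3.
Require 2.5ⁿ ≥ 3 ÷ (47/953) = 2859/47.
2.5⁴ = 39.0625 falls short of 2859/47 but 2.5⁵ = 97.65625 reaches it, so n = 5.

5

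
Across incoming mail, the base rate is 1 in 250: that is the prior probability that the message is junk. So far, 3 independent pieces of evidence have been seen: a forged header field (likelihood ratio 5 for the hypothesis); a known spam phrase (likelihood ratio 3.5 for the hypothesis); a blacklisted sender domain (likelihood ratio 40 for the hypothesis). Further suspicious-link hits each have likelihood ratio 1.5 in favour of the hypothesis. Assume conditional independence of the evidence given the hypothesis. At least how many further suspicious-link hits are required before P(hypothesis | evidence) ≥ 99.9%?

Prior odds = 0.004/0.996 = 1/249.
Combined Bayes factor of the evidence already in hand = 5 × 3.5 × 40 = 700.
Odds after that evidence = (1/249) × 700 = 700/249.
Target odds = 0.999/0.001 = 999.
Need 1.5ⁿ ≥ 999 ÷ (700/249) = 248751/700.
1.5¹⁴ = 4782969/16384 falls short of 248751/700 but 1.5¹⁵ = 14348907/32768 reaches it, so n = 15.

15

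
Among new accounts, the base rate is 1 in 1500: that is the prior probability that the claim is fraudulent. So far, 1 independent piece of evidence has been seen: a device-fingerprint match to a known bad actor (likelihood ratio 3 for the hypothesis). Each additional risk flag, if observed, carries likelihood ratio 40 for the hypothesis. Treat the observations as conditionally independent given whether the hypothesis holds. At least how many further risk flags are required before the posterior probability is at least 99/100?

3

Prior odds = (1/1500)/(1499/1500) = 1/1499.
Bayes factor of the evidence already in hand = 3.
Odds after that evidence = (1/1499) × 3 = 3/1499.
Target odds = 0.99/0.01 = 99.
Need 40ⁿ ≥ 99 ÷ (3/1499) = 49467.
40² = 1600 falls short of 49467 but 40³ = 64000 reaches it, so n = 3.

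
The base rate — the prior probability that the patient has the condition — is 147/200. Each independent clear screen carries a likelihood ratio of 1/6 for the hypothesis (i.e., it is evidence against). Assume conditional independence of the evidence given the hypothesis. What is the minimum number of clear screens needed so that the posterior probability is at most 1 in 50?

Prior odds: 0.735 ÷ 0.265 = 147/53.
Likelihood ratio per clear screen = 1/6.
Target posterior odds = 0.02/0.98 = 1/49.
Require (1/6)ⁿ ≤ 1/49 ÷ (147/53) = 53/7203.
(1/6)² = 1/36 is still above 53/7203 but (1/6)³ = 1/216 is at or below it, so n = 3.

3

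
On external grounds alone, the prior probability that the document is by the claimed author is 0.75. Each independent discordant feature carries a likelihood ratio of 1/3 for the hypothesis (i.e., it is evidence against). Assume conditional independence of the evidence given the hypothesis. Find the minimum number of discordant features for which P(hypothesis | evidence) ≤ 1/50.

5

Prior odds: 0.75 ÷ 0.25 = 3.
Likelihood ratio per discordant feature = 1/3.
Target odds: 0.02 ÷ 0.98 = 1/49.
Need 3 × (1/3)ⁿ ≤ 1/49, i.e. (1/3)ⁿ ≤ 1/147.
(1/3)⁴ = 1/81 is still above 1/147 but (1/3)⁵ = 1/243 is at or below it, so n = 5.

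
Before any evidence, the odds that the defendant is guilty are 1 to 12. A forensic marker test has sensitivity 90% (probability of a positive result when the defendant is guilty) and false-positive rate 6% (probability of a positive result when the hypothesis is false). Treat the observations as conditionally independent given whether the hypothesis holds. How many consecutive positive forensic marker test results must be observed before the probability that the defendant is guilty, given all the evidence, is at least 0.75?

Prior odds = 1/12.
Likelihood ratio of a positive result = 0.9/0.06 = 15.
Target odds: 0.75 ÷ 0.25 = 3.
Require 15ⁿ ≥ 3 ÷ (1/12) = 36.
15¹ = 15 falls short of 36 but 15² = 225 reaches it, so n = 2.

2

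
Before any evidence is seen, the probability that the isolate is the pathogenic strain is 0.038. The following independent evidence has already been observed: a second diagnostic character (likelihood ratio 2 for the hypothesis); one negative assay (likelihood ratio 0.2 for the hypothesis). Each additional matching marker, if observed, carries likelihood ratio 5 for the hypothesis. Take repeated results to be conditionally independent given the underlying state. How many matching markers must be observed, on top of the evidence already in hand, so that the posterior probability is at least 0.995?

Prior odds = 0.038/0.962 = 19/481.
Combined Bayes factor of the evidence already in hand = 2 × 0.2 = 0.4.
Odds after that evidence = (19/481) × 0.4 = 38/2405.
Target odds = 0.995/0.005 = 199.
Need 5ⁿ ≥ 199 ÷ (38/2405) = 478595/38.
5⁵ = 3125 falls short of 478595/38 but 5⁶ = 15625 reaches it, so n = 6.

6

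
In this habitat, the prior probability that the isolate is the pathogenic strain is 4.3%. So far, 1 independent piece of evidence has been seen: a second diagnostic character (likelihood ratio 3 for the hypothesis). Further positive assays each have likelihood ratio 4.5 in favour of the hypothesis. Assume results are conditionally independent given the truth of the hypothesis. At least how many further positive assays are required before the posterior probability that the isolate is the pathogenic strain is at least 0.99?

Prior odds = 0.043/0.957 = 43/957.
Bayes factor of the evidence already in hand = 3.
Odds after that evidence = (43/957) × 3 = 43/319.
Target odds = 0.99/0.01 = 99.
Need 4.5ⁿ ≥ 99 ÷ (43/319) = 31581/43.
4.5⁴ = 410.0625 falls short of 31581/43 but 4.5⁵ = 1845.28125 reaches it, so n = 5.

5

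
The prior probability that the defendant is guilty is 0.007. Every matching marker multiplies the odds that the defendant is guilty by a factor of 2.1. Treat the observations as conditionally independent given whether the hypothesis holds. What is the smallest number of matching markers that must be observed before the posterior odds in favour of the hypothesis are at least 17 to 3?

10

Prior odds: 0.007 ÷ 0.993 = 7/993.
Likelihood ratio per matching marker = 2.1.
Target odds = 17/3.
Require 2.1ⁿ ≥ 17/3 ÷ (7/993) = 5627/7.
2.1⁹ ≈794.28 falls short of 5627/7 but 2.1¹⁰ ≈1667.99 reaches it, so n = 10.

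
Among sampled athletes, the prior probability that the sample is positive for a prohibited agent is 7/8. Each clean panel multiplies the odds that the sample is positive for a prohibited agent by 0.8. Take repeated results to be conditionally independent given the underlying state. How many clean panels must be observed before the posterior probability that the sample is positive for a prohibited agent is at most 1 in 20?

22

Prior odds: 0.875 ÷ 0.125 = 7.
Likelihood ratio per clean panel = 0.8.
Target odds: 0.05 ÷ 0.95 = 1/19.
Need 7 × 0.8ⁿ ≤ 1/19, i.e. 0.8ⁿ ≤ 1/133.
0.8²¹ ≈0.00922337 is still above 1/133 but 0.8²² ≈0.0073787 is at or below it, so n = 22.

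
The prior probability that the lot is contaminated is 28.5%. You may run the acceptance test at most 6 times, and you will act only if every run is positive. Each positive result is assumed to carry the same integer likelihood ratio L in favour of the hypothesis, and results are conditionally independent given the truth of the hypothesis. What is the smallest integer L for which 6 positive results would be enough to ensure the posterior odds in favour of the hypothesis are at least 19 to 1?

Prior odds = 0.285/0.715 = 57/143.
Target odds = 19.
Need L⁶ ≥ 19 ÷ (57/143) = 143/3.
1⁶ = 1 < 143/3 ≤ 64 = 2⁶, so L = 2.

2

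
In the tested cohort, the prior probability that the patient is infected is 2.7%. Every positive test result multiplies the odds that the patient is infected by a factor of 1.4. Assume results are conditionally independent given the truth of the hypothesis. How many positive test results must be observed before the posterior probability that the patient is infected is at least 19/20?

Prior odds: 0.027 ÷ 0.973 = 27/973.
Likelihood ratio per positive test result = 1.4.
Target posterior odds = 0.95/0.05 = 19.
Require 1.4ⁿ ≥ 19 ÷ (27/973) = 18487/27.
1.4¹⁹ ≈597.63 falls short of 18487/27 but 1.4²⁰ ≈836.683 reaches it, so n = 20.

20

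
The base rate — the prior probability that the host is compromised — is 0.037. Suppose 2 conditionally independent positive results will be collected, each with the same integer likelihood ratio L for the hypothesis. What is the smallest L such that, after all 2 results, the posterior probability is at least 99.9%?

162

Prior odds = 0.037/0.963 = 37/963.
Target odds = 0.999/0.001 = 999.
Need L² ≥ 999 ÷ (37/963) = 26001.
161² = 25921 < 26001 ≤ 26244 = 162², so L = 162.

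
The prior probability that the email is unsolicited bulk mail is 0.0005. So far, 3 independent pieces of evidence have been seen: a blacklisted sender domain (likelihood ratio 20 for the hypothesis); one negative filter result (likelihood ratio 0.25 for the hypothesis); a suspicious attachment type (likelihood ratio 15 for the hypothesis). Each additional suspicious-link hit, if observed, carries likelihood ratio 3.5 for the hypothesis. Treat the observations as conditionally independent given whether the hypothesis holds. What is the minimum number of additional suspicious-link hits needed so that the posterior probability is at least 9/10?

Prior odds = 0.0005/0.9995 = 1/1999.
Combined Bayes factor of the evidence already in hand = 20 × 0.25 × 15 = 75.
Odds after that evidence = (1/1999) × 75 = 75/1999.
Target odds = 0.9/0.1 = 9.
Need 3.5ⁿ ≥ 9 ÷ (75/1999) = 239.88.
3.5⁴ = 150.0625 falls short of 239.88 but 3.5⁵ = 525.21875 reaches it, so n = 5.

5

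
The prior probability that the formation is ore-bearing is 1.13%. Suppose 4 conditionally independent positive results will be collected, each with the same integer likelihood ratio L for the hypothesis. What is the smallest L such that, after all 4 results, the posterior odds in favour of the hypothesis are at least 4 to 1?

5

Prior odds = 0.0113/0.9887 = 113/9887.
Target odds = 4.
Need L⁴ ≥ 4 ÷ (113/9887) = 39548/113.
4⁴ = 256 < 39548/113 ≤ 625 = 5⁴, so L = 5.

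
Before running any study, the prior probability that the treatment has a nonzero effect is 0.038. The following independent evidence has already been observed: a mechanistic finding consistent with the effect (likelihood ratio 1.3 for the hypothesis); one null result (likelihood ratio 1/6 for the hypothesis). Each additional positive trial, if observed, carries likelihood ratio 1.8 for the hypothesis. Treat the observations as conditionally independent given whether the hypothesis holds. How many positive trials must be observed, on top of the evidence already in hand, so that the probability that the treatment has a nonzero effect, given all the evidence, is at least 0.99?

Prior odds = 0.038/0.962 = 19/481.
Combined Bayes factor of the evidence already in hand = 1.3 × (1/6) = 13/60.
Odds after that evidence = (19/481) × 13/60 = 19/2220.
Target odds = 0.99/0.01 = 99.
Need 1.8ⁿ ≥ 99 ÷ (19/2220) = 219780/19.
1.8¹⁵ ≈6746.64 falls short of 219780/19 but 1.8¹⁶ ≈12144 reaches it, so n = 16.

16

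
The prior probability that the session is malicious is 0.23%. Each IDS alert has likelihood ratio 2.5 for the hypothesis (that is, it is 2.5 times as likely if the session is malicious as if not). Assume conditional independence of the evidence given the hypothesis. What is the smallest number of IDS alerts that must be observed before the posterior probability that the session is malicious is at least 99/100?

12

Prior odds = 0.0023/0.9977 = 23/9977.
Likelihood ratio per IDS alert = 2.5.
Target odds: 0.99 ÷ 0.01 = 99.
Require 2.5ⁿ ≥ 99 ÷ (23/9977) = 987723/23.
2.5¹¹ = 48828125/2048 falls short of 987723/23 but 2.5¹² = 244140625/4096 reaches it, so n = 12.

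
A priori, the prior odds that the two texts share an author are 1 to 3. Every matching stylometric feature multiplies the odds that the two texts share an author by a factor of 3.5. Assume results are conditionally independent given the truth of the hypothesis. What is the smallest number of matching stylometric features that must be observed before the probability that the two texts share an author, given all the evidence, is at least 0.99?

Prior odds = 1/3.
Likelihood ratio per matching stylometric feature = 3.5.
Target posterior odds = 0.99/0.01 = 99.
Need (1/3) × 3.5ⁿ ≥ 99, i.e. 3.5ⁿ ≥ 297.
3.5⁴ = 150.0625 falls short of 297 but 3.5⁵ = 525.21875 reaches it, so n = 5.

5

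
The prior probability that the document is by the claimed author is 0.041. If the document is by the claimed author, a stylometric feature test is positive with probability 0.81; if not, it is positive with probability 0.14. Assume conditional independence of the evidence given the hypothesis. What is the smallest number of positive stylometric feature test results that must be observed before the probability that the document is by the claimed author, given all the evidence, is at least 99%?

Prior odds = 0.041/0.959 = 41/959.
Likelihood ratio of a positive = 0.81/0.14 = 81/14.
Target posterior odds = 0.99/0.01 = 99.
Need (41/959) × (81/14)ⁿ ≥ 99, i.e. (81/14)ⁿ ≥ 94941/41.
(81/14)⁴ = 43046721/38416 falls short of 94941/41 but (81/14)⁵ ≈6483.13 reaches it, so n = 5.

5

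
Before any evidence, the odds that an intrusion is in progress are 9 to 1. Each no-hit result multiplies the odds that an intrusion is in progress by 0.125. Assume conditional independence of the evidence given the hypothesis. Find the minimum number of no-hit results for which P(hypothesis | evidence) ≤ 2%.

Prior odds = 9.
Likelihood ratio per no-hit result = 0.125.
Target odds: 0.02 ÷ 0.98 = 1/49.
Require 0.125ⁿ ≤ 1/49 ÷ 9 = 1/441.
0.125² = 0.015625 is still above 1/441 but 0.125³ = 0.001953125 is at or below it, so n = 3.

3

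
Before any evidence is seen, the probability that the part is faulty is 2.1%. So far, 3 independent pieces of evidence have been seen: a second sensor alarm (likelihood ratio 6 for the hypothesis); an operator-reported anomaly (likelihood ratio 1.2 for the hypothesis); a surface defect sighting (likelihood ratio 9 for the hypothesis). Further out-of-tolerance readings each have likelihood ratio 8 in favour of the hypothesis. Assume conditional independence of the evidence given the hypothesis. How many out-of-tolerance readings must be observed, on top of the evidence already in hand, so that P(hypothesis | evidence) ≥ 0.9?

Prior odds = 0.021/0.979 = 21/979.
Combined Bayes factor of the evidence already in hand = 6 × 1.2 × 9 = 64.8.
Odds after that evidence = (21/979) × 64.8 = 6804/4895.
Target odds = 0.9/0.1 = 9.
Need 8ⁿ ≥ 9 ÷ (6804/4895) = 4895/756.
8¹ = 8, which meets the required 4895/756; so n = 1.

1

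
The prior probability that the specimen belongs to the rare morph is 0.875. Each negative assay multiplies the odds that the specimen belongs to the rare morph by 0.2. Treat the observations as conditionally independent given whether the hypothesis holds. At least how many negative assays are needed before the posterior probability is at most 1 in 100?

5

Prior odds = 0.875/0.125 = 7.
Likelihood ratio per negative assay = 0.2.
Target posterior odds = 0.01/0.99 = 1/99.
Need 7 × 0.2ⁿ ≤ 1/99, i.e. 0.2ⁿ ≤ 1/693.
0.2⁴ = 0.0016 is still above 1/693 but 0.2⁵ = 0.00032 is at or below it, so n = 5.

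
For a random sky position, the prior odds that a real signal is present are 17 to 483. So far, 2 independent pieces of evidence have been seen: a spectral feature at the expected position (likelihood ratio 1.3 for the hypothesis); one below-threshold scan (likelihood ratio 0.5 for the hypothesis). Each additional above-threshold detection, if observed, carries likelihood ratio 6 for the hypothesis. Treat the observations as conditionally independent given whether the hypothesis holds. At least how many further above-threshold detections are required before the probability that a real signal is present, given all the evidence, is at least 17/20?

Prior odds = 17/483.
Combined Bayes factor of the evidence already in hand = 1.3 × 0.5 = 0.65.
Odds after that evidence = (17/483) × 0.65 = 221/9660.
Target odds = 0.85/0.15 = 17/3.
Need 6ⁿ ≥ 17/3 ÷ (221/9660) = 3220/13.
6³ = 216 falls short of 3220/13 but 6⁴ = 1296 reaches it, so n = 4.

4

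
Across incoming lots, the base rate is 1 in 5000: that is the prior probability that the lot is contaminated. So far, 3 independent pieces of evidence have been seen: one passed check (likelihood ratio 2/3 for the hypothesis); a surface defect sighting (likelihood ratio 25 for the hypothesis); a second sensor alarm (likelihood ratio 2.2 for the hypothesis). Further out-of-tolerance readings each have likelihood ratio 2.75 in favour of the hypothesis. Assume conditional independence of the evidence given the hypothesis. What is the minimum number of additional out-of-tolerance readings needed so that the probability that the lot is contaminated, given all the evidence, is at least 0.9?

8

Prior odds = 0.0002/0.9998 = 1/4999.
Combined Bayes factor of the evidence already in hand = (2/3) × 25 × 2.2 = 110/3.
Odds after that evidence = (1/4999) × 110/3 = 110/14997.
Target odds = 0.9/0.1 = 9.
Need 2.75ⁿ ≥ 9 ÷ (110/14997) = 134973/110.
2.75⁷ = 19487171/16384 falls short of 134973/110 but 2.75⁸ = 214358881/65536 reaches it, so n = 8.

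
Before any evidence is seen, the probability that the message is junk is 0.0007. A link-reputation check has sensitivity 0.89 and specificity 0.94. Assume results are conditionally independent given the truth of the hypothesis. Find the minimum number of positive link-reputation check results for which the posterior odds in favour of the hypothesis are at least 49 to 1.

Prior odds: 0.0007 ÷ 0.9993 = 7/9993.
False-positive rate = 1 − 0.94 = 0.06; likelihood ratio of a positive = 0.89/0.06 = 89/6.
Target odds = 49.
Require (89/6)ⁿ ≥ 49 ÷ (7/9993) = 69951.
(89/6)⁴ = 62742241/1296 falls short of 69951 but (89/6)⁵ ≈718115 reaches it, so n = 5.

5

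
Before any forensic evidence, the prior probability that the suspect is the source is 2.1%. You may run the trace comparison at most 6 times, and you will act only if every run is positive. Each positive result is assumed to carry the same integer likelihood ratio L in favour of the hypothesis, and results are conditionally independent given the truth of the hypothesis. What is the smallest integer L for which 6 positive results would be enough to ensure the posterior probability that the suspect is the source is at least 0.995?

Prior odds = 0.021/0.979 = 21/979.
Target odds = 0.995/0.005 = 199.
Need L⁶ ≥ 199 ÷ (21/979) = 194821/21.
4⁶ = 4096 < 194821/21 ≤ 15625 = 5⁶, so L = 5.

5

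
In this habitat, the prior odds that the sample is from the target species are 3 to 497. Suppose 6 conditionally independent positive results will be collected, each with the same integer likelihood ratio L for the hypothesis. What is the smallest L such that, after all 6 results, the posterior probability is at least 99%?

Prior odds = 3/497.
Target odds = 0.99/0.01 = 99.
Need L⁶ ≥ 99 ÷ (3/497) = 16401.
5⁶ = 15625 < 16401 ≤ 46656 = 6⁶, so L = 6.

6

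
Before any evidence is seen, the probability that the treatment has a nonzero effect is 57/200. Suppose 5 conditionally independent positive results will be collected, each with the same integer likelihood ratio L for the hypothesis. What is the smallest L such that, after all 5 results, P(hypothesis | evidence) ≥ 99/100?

4

Prior odds = 0.285/0.715 = 57/143.
Target odds = 0.99/0.01 = 99.
Need L⁵ ≥ 99 ÷ (57/143) = 4719/19.
3⁵ = 243 < 4719/19 ≤ 1024 = 4⁵, so L = 4.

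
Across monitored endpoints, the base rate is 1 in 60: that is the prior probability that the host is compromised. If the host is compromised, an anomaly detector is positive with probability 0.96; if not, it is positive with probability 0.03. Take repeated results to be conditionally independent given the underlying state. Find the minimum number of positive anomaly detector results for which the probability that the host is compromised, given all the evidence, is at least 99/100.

3

Prior odds: (1/60) ÷ (59/60) = 1/59.
Likelihood ratio of a positive = 0.96/0.03 = 32.
Target odds: 0.99 ÷ 0.01 = 99.
Need (1/59) × 32ⁿ ≥ 99, i.e. 32ⁿ ≥ 5841.
32² = 1024 falls short of 5841 but 32³ = 32768 reaches it, so n = 3.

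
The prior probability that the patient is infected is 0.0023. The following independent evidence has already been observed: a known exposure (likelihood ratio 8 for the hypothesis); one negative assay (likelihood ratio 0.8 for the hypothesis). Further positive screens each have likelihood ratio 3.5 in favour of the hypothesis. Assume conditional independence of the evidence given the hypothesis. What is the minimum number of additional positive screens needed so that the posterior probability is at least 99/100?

Prior odds = 0.0023/0.9977 = 23/9977.
Combined Bayes factor of the evidence already in hand = 8 × 0.8 = 6.4.
Odds after that evidence = (23/9977) × 6.4 = 736/49885.
Target odds = 0.99/0.01 = 99.
Need 3.5ⁿ ≥ 99 ÷ (736/49885) = 4938615/736.
3.5⁷ = 823543/128 falls short of 4938615/736 but 3.5⁸ = 5764801/256 reaches it, so n = 8.

8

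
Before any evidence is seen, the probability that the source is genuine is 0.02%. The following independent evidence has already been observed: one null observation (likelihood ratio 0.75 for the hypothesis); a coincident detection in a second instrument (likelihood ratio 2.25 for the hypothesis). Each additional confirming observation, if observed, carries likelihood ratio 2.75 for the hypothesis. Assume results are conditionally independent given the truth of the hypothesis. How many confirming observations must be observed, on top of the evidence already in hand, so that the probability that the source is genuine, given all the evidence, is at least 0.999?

15

Prior odds = 0.0002/0.9998 = 1/4999.
Combined Bayes factor of the evidence already in hand = 0.75 × 2.25 = 1.6875.
Odds after that evidence = (1/4999) × 1.6875 = 27/79984.
Target odds = 0.999/0.001 = 999.
Need 2.75ⁿ ≥ 999 ÷ (27/79984) = 2959408.
2.75¹⁴ ≈1.41468e+06 falls short of 2959408 but 2.75¹⁵ ≈3.89037e+06 reaches it, so n = 15.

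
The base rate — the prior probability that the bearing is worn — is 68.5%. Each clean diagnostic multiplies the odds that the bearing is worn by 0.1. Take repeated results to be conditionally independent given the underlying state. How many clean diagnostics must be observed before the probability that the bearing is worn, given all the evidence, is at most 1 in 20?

Prior odds = 0.685/0.315 = 137/63.
Likelihood ratio per clean diagnostic = 0.1.
Target posterior odds = 0.05/0.95 = 1/19.
Require 0.1ⁿ ≤ 1/19 ÷ (137/63) = 63/2603.
0.1¹ = 0.1 is still above 63/2603 but 0.1² = 0.01 is at or below it, so n = 2.

2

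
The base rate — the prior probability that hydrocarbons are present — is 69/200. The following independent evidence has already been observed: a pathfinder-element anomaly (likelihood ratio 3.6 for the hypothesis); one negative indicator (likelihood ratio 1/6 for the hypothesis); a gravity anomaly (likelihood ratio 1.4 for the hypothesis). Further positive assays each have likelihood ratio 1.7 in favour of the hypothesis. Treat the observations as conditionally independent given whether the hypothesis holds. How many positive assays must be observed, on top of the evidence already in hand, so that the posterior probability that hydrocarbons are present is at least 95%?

8

Prior odds = 0.345/0.655 = 69/131.
Combined Bayes factor of the evidence already in hand = 3.6 × (1/6) × 1.4 = 0.84.
Odds after that evidence = (69/131) × 0.84 = 1449/3275.
Target odds = 0.95/0.05 = 19.
Need 1.7ⁿ ≥ 19 ÷ (1449/3275) = 62225/1449.
1.7⁷ = 410338673/10000000 falls short of 62225/1449 but 1.7⁸ ≈69.7576 reaches it, so n = 8.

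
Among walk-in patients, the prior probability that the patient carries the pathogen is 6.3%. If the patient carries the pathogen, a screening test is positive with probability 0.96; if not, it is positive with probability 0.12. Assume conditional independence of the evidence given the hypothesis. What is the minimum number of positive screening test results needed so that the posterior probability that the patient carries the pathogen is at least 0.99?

Prior odds = 0.063/0.937 = 63/937.
Likelihood ratio of a positive = 0.96/0.12 = 8.
Target posterior odds = 0.99/0.01 = 99.
Require 8ⁿ ≥ 99 ÷ (63/937) = 10307/7.
8³ = 512 falls short of 10307/7 but 8⁴ = 4096 reaches it, so n = 4.

4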